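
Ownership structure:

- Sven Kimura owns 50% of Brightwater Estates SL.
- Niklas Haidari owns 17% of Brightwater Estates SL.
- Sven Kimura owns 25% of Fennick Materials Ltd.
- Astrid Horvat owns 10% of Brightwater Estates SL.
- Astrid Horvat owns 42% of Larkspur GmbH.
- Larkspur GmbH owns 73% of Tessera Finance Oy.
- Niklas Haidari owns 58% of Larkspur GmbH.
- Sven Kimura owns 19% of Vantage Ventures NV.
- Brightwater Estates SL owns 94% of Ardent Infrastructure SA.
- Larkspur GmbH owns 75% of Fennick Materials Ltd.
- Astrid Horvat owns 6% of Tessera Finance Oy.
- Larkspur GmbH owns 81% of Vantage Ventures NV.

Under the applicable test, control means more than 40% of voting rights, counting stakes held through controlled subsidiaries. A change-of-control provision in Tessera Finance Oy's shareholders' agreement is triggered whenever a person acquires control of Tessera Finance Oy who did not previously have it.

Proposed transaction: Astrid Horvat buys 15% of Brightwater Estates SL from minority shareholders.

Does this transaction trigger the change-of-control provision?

No

The purchase changes only Astrid's holdings, so Astrid is the only person who could newly come to control Tessera.
Astrid holds 42% of Larkspur, so Astrid controls Larkspur.
Astrid and Larkspur together hold 6% + 73% = 79% of Tessera, so Astrid controls Tessera.
So Astrid already controls Tessera before the transaction.
After the purchase, Astrid's direct stake in Brightwater rises to 10% + 15% = 25%.
Astrid controlled Tessera already, so this is not a new person acquiring control; every other person's position is unchanged or reduced.
No new person acquires control, so the clause is not triggered.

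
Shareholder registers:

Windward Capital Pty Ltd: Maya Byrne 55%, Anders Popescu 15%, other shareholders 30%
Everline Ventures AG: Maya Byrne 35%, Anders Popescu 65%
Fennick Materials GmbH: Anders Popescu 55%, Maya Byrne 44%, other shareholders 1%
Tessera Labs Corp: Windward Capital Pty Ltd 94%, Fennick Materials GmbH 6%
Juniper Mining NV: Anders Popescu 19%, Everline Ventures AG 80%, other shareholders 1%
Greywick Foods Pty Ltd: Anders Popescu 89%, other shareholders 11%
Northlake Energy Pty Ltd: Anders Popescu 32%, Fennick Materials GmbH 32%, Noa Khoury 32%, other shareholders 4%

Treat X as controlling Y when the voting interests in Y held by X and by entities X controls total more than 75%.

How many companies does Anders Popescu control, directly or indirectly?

Anders holds 89% of Greywick, so Anders controls Greywick.
No other company's threshold is met.
Anders controls 1 company.

1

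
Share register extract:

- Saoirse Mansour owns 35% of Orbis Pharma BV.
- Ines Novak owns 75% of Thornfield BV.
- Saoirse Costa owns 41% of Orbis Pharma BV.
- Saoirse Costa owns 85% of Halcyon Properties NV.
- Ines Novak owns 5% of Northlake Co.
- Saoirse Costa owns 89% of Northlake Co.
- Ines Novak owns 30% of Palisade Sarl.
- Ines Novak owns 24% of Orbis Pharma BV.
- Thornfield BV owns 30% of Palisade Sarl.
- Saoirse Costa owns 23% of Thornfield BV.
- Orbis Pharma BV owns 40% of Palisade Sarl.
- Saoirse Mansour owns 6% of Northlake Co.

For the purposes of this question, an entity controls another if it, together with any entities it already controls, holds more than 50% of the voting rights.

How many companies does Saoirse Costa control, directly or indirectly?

2

Saoirse Costa holds 89% of Northlake, so Saoirse Costa controls Northlake.
Saoirse Costa holds 85% of Halcyon, so Saoirse Costa controls Halcyon.
No other company's threshold is met.
Saoirse Costa controls 2 companies.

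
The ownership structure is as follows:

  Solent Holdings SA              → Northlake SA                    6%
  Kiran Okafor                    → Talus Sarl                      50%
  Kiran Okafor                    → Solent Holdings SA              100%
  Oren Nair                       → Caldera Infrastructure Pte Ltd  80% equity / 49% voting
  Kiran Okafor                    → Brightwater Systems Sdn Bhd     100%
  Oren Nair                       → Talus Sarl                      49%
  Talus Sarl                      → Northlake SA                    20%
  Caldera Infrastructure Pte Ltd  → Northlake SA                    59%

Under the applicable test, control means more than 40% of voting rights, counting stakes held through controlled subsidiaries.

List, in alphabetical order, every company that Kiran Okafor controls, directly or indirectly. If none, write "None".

Brightwater Systems Sdn Bhd, Solent Holdings SA, Talus Sarl

Kiran holds 100% of Solent, so Kiran controls Solent.
Kiran holds 50% of Talus, so Kiran controls Talus.
Kiran holds 100% of Brightwater, so Kiran controls Brightwater.
No other company's threshold is met.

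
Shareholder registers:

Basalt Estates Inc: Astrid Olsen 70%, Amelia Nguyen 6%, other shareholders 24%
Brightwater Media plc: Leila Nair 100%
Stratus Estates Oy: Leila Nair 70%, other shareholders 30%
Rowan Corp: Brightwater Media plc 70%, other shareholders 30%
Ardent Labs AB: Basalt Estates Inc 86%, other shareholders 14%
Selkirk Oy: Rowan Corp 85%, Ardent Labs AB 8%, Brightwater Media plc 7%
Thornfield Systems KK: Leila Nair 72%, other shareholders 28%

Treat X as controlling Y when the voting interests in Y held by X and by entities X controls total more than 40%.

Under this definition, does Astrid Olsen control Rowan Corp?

Astrid holds 70% of Basalt, so Astrid controls Basalt.
Basalt holds 86% of Ardent, so Astrid controls Ardent.
Neither Astrid nor any entity Astrid controls holds any voting interest in Rowan.
So Astrid does not control Rowan.

No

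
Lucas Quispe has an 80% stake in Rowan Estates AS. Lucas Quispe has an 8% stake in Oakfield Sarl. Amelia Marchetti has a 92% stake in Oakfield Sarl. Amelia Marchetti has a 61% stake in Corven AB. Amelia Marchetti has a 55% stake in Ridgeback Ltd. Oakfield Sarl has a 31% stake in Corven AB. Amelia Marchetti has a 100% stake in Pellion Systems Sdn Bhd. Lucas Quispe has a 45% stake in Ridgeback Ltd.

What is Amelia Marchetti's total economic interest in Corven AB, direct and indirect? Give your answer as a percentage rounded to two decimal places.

89.52%

Amelia reaches Corven along 2 paths.
Via Oakfield: 92% × 31% = 28.52%.
Direct stake: 61% = 61%.
Total: 28.52% + 61% = 89.52%.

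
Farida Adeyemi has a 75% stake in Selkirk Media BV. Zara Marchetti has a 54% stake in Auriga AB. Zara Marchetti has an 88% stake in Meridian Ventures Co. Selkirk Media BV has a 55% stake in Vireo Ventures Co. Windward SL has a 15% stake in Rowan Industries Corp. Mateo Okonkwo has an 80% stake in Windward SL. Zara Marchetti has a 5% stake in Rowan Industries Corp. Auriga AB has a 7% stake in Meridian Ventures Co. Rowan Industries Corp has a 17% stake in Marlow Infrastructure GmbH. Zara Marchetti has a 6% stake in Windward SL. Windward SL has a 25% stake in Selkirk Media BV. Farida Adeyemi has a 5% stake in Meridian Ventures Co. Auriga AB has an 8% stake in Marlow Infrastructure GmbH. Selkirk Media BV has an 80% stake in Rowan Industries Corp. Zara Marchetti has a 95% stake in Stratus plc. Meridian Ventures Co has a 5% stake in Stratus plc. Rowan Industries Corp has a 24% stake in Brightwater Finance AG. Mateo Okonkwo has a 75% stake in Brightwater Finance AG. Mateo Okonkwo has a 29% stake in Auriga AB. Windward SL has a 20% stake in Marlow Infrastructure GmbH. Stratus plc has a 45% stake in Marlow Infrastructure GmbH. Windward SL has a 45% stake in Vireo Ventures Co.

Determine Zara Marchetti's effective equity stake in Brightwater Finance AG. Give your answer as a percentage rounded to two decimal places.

Zara reaches Brightwater along 3 paths.
Via Windward → Selkirk → Rowan: 6% × 25% × 80% × 24% = 0.288%.
Via Windward → Rowan: 6% × 15% × 24% = 0.216%.
Via Rowan: 5% × 24% = 1.2%.
Total: 0.288% + 0.216% + 1.2% = 1.704%.
Rounded: 1.70%.

1.70%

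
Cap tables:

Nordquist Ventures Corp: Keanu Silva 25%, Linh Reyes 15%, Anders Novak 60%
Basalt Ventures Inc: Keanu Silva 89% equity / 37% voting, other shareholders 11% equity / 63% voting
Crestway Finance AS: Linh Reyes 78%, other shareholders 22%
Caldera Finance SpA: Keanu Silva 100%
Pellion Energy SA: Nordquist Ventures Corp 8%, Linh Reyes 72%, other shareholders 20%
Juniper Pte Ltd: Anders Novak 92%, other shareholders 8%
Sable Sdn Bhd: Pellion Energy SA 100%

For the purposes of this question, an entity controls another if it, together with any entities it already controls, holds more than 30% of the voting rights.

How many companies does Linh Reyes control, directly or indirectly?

3

Linh holds 78% of Crestway, so Linh controls Crestway.
Linh holds 72% of Pellion, so Linh controls Pellion.
Pellion holds 100% of Sable, so Linh controls Sable.
No other company's threshold is met.
Linh controls 3 companies.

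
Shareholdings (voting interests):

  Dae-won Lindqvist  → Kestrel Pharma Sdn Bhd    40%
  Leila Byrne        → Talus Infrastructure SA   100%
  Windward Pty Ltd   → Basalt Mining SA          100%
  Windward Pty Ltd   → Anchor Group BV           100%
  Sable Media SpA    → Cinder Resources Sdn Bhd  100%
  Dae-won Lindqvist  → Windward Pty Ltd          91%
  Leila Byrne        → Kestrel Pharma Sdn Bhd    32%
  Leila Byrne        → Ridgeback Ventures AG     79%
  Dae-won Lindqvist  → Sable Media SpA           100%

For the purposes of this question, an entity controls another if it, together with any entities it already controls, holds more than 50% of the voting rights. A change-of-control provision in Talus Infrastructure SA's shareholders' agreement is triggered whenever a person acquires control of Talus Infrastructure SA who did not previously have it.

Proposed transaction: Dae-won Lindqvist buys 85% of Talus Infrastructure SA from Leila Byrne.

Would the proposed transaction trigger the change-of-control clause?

The purchase adds only to Dae-won's holdings (Leila's stake shrinks), so Dae-won is the only person who could newly come to control Talus.
Dae-won holds 100% of Sable, so Dae-won controls Sable.
Dae-won holds 91% of Windward, so Dae-won controls Windward.
Windward holds 100% of Basalt, so Dae-won controls Basalt.
Sable holds 100% of Cinder, so Dae-won controls Cinder.
Windward holds 100% of Anchor, so Dae-won controls Anchor.
Neither Dae-won nor any entity Dae-won controls holds any voting interest in Talus.
So before the transaction, Dae-won does not control Talus.
After the purchase, Dae-won holds 85% of Talus directly, and Leila's stake falls to 15%.
Dae-won holds 85% of Talus, so Dae-won controls Talus.
Dae-won did not control Talus before and does after, so the clause is triggered.

Yes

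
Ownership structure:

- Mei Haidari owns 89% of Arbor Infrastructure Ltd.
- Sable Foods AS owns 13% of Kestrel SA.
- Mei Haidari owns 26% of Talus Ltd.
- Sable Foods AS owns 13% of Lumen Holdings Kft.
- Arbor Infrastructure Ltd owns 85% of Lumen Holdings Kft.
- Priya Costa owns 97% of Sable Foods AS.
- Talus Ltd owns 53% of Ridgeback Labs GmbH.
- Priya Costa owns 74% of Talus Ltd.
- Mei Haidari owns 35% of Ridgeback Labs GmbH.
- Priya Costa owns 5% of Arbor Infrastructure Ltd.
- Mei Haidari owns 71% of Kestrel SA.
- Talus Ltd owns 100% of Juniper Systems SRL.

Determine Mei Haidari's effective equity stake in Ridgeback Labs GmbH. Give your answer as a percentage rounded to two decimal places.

Mei reaches Ridgeback along 2 paths.
Direct stake: 35% = 35%.
Via Talus: 26% × 53% = 13.78%.
Total: 35% + 13.78% = 48.78%.

48.78%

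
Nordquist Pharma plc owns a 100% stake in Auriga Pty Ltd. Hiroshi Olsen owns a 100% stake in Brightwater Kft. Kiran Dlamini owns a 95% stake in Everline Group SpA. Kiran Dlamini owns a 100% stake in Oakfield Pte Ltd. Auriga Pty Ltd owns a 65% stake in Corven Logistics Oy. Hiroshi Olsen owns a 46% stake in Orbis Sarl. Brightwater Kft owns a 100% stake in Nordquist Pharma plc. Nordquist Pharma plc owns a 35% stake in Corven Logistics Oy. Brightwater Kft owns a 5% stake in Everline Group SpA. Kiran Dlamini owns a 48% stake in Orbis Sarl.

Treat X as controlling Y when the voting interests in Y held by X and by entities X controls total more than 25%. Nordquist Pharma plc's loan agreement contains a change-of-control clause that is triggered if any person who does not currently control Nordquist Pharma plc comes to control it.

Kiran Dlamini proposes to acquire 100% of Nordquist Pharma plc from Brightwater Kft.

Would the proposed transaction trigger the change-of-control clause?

Yes

The purchase adds only to Kiran's holdings (Brightwater's stake shrinks), so Kiran is the only person who could newly come to control Nordquist.
Kiran holds 48% of Orbis, so Kiran controls Orbis.
Kiran holds 95% of Everline, so Kiran controls Everline.
Kiran holds 100% of Oakfield, so Kiran controls Oakfield.
Neither Kiran nor any entity Kiran controls holds any voting interest in Nordquist.
So before the transaction, Kiran does not control Nordquist.
After the purchase, Kiran holds 100% of Nordquist directly, and Brightwater's stake falls to 0%.
Kiran holds 100% of Nordquist, so Kiran controls Nordquist.
Kiran did not control Nordquist before and does after, so the clause is triggered.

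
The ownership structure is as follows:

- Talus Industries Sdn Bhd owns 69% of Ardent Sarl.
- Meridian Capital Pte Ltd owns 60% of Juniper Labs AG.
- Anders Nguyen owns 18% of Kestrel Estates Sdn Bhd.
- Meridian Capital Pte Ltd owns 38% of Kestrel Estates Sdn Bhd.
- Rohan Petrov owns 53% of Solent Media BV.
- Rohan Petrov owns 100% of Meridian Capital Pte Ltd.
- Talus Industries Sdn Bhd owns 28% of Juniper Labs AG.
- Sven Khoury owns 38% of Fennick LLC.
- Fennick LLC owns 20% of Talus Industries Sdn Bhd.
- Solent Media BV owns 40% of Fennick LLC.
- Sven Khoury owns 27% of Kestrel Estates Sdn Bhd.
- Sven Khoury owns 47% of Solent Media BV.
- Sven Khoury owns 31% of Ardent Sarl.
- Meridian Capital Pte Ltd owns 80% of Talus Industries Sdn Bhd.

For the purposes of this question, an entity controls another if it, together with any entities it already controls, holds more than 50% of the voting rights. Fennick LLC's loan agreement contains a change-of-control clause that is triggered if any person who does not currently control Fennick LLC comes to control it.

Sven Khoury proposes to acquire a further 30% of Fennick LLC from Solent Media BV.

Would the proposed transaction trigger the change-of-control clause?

The purchase adds only to Sven's holdings (Solent's stake shrinks), so Sven is the only person who could newly come to control Fennick.
Sven's largest direct stake is 47% in Solent, which does not meet the threshold, so Sven controls no company.
In Fennick, Sven's side holds only 38%, not > 50%.
So before the transaction, Sven does not control Fennick.
After the purchase, Sven's direct stake in Fennick rises to 38% + 30% = 68%, and Solent's stake falls to 10%.
Sven holds 68% of Fennick, so Sven controls Fennick.
Sven did not control Fennick before and does after, so the clause is triggered.

Yes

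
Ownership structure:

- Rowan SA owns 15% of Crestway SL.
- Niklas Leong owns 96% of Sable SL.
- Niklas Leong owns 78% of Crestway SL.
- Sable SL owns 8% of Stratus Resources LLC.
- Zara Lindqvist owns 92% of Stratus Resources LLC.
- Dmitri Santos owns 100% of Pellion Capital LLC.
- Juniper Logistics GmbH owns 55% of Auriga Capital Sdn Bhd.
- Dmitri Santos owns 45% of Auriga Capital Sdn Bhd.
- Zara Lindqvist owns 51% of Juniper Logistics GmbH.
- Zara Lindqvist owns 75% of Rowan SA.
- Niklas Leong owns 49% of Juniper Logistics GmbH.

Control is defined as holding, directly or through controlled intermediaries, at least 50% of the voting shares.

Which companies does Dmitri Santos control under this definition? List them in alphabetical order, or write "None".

Dmitri holds 100% of Pellion, so Dmitri controls Pellion.
No other company's threshold is met.

Pellion Capital LLC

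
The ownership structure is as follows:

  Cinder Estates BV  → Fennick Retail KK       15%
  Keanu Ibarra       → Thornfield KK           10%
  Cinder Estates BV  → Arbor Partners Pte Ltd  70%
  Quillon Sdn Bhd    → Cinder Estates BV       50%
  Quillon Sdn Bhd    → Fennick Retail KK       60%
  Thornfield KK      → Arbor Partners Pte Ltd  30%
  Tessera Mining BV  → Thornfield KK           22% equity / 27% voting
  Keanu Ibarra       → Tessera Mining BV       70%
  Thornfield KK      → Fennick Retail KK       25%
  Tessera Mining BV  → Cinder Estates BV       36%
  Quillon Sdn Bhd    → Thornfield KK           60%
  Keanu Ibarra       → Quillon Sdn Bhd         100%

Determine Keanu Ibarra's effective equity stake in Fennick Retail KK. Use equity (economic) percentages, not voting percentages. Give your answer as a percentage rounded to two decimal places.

92.63%

Keanu reaches Fennick along 6 paths.
Via Quillon → Thornfield: 100% × 60% × 25% = 15%.
Via Thornfield: 10% × 25% = 2.5%.
Via Tessera → Thornfield: 70% × 22% × 25% = 3.85%.
Via Tessera → Cinder: 70% × 36% × 15% = 3.78%.
Via Quillon → Cinder: 100% × 50% × 15% = 7.5%.
Via Quillon: 100% × 60% = 60%.
Total: 15% + 2.5% + 3.85% + 3.78% + 7.5% + 60% = 92.63%.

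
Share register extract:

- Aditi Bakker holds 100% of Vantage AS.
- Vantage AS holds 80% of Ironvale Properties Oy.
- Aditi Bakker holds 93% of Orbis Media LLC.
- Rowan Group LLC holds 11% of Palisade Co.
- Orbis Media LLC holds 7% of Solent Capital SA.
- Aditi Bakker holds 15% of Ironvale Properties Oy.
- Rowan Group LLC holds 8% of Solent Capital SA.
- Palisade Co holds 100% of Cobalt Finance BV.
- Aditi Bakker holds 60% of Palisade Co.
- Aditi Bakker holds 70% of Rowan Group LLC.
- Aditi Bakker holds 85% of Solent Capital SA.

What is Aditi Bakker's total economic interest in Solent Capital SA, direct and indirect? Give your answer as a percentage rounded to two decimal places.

Aditi reaches Solent along 3 paths.
Via Orbis: 93% × 7% = 6.51%.
Direct stake: 85% = 85%.
Via Rowan: 70% × 8% = 5.6%.
Total: 6.51% + 85% + 5.6% = 97.11%.

97.11%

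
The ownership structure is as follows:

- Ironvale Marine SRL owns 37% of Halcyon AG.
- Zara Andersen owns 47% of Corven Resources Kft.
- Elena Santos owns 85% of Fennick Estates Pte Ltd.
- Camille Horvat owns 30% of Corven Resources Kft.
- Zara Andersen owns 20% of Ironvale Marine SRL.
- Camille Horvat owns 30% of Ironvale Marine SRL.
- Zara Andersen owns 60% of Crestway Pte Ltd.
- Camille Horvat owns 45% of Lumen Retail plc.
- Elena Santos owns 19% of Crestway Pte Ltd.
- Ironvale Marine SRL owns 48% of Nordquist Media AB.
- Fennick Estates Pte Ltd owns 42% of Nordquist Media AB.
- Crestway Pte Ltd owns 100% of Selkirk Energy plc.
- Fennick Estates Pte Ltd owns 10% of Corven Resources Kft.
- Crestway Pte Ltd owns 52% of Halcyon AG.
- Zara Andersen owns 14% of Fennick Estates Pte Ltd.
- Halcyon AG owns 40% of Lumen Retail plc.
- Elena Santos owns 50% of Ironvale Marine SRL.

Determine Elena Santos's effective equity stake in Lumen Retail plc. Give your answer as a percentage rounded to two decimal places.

11.35%

Elena reaches Lumen along 2 paths.
Via Crestway → Halcyon: 19% × 52% × 40% = 3.952%.
Via Ironvale → Halcyon: 50% × 37% × 40% = 7.4%.
Total: 3.952% + 7.4% = 11.352%.
Rounded: 11.35%.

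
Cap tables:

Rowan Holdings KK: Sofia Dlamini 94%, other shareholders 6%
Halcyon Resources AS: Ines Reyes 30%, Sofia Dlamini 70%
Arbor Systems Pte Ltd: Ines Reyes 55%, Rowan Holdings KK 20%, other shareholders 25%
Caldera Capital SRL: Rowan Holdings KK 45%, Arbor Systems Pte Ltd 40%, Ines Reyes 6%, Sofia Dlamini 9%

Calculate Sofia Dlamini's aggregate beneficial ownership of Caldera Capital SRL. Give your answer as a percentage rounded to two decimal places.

Sofia reaches Caldera along 3 paths.
Via Rowan: 94% × 45% = 42.3%.
Via Rowan → Arbor: 94% × 20% × 40% = 7.52%.
Direct stake: 9% = 9%.
Total: 42.3% + 7.52% + 9% = 58.82%.

58.82%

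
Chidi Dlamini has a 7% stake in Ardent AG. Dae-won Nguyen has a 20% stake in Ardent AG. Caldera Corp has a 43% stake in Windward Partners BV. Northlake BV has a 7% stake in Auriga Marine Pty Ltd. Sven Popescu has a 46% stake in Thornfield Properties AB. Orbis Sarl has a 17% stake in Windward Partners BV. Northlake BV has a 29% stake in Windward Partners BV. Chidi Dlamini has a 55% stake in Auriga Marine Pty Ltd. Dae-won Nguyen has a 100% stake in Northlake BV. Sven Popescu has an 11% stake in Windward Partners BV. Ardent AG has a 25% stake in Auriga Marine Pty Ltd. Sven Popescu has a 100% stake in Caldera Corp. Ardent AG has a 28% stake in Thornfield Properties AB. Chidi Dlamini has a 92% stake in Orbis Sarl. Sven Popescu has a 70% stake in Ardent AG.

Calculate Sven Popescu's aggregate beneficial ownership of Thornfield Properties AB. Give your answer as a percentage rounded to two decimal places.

Sven reaches Thornfield along 2 paths.
Direct stake: 46% = 46%.
Via Ardent: 70% × 28% = 19.6%.
Total: 46% + 19.6% = 65.6%.
Rounded: 65.60%.

65.60%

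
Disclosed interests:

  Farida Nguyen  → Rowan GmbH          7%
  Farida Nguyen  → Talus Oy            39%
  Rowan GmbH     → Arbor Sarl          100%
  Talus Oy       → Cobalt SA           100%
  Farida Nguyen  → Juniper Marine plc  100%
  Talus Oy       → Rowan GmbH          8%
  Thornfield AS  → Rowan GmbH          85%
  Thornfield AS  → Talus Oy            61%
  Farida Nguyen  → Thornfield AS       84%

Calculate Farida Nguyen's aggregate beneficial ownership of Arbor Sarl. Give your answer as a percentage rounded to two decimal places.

85.62%

Farida reaches Arbor along 4 paths.
Via Thornfield → Rowan: 84% × 85% × 100% = 71.4%.
Via Rowan: 7% × 100% = 7%.
Via Thornfield → Talus → Rowan: 84% × 61% × 8% × 100% = 4.0992%.
Via Talus → Rowan: 39% × 8% × 100% = 3.12%.
Total: 71.4% + 7% + 4.0992% + 3.12% = 85.6192%.
Rounded: 85.62%.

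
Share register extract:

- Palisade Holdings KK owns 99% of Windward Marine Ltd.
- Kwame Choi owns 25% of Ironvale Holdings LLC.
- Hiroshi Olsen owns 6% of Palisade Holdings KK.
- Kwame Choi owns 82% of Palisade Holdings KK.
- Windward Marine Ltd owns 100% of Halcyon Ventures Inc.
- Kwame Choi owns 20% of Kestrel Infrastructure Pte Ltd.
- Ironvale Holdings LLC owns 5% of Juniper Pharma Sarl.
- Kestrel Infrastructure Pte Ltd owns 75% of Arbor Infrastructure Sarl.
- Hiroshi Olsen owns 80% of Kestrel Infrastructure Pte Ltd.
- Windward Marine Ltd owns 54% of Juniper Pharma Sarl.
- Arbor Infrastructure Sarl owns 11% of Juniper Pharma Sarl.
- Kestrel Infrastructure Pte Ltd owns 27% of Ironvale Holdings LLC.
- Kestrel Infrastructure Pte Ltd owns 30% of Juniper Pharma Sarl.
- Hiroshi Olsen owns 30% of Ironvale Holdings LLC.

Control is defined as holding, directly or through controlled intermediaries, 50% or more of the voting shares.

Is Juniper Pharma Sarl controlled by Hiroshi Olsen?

No

Hiroshi holds 80% of Kestrel, so Hiroshi controls Kestrel.
Hiroshi and Kestrel together hold 30% + 27% = 57% of Ironvale, so Hiroshi controls Ironvale.
Kestrel holds 75% of Arbor, so Hiroshi controls Arbor.
In Juniper, Hiroshi's side holds only 30% + 11% + 5% = 46%, not ≥ 50%.
So Hiroshi does not control Juniper.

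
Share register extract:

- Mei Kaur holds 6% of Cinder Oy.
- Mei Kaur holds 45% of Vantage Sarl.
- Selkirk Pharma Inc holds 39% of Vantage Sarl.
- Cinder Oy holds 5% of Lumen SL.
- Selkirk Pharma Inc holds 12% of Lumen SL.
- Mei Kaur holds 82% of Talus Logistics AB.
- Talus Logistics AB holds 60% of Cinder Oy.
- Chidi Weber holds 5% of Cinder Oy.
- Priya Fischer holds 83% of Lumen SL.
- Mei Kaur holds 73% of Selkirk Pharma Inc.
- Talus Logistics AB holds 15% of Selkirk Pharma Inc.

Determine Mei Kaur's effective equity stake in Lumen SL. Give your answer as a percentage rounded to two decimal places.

13.00%

Mei reaches Lumen along 4 paths.
Via Talus → Selkirk: 82% × 15% × 12% = 1.476%.
Via Selkirk: 73% × 12% = 8.76%.
Via Cinder: 6% × 5% = 0.3%.
Via Talus → Cinder: 82% × 60% × 5% = 2.46%.
Total: 1.476% + 8.76% + 0.3% + 2.46% = 12.996%.
Rounded: 13.00%.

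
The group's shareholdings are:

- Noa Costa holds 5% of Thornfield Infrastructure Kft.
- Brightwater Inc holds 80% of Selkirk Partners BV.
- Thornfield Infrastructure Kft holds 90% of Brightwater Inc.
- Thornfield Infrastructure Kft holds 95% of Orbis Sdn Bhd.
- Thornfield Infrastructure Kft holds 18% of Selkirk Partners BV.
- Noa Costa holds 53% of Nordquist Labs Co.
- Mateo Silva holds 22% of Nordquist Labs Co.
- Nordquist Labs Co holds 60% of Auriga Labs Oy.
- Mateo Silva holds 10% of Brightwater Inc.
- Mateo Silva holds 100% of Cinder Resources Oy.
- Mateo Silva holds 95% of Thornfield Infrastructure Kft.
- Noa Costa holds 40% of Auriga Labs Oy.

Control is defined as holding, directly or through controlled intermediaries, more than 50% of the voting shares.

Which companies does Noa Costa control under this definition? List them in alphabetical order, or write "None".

Auriga Labs Oy, Nordquist Labs Co

Noa holds 53% of Nordquist, so Noa controls Nordquist.
Nordquist and Noa together hold 60% + 40% = 100% of Auriga, so Noa controls Auriga.
No other company's threshold is met.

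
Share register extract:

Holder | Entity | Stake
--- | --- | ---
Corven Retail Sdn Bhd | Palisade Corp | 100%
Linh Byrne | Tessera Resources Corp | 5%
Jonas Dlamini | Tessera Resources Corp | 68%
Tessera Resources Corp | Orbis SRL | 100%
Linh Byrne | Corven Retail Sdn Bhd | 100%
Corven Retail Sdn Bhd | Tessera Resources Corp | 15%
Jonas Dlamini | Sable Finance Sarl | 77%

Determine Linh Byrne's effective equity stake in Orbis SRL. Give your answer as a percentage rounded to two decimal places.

Linh reaches Orbis along 2 paths.
Via Corven → Tessera: 100% × 15% × 100% = 15%.
Via Tessera: 5% × 100% = 5%.
Total: 15% + 5% = 20%.
Rounded: 20.00%.

20.00%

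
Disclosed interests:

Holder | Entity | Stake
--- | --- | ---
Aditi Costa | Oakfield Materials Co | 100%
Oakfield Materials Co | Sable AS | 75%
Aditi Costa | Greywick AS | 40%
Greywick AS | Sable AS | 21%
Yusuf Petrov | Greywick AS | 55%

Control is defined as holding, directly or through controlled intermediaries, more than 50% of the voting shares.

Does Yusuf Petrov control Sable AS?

Yusuf holds 55% of Greywick, so Yusuf controls Greywick.
In Sable, Yusuf's side holds only 21%, not > 50%.
So Yusuf does not control Sable.

No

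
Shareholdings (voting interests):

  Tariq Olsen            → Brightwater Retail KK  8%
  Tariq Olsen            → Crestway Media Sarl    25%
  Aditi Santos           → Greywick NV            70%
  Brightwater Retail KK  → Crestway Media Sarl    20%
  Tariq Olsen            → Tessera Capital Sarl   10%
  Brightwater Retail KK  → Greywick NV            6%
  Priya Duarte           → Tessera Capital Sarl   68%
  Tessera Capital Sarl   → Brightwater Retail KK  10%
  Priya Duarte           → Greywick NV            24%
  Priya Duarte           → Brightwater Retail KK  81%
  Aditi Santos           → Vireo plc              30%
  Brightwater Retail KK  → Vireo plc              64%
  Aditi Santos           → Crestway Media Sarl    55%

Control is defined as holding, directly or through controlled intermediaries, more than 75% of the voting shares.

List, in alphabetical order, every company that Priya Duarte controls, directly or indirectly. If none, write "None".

Priya holds 81% of Brightwater, so Priya controls Brightwater.
No other company's threshold is met.

Brightwater Retail KK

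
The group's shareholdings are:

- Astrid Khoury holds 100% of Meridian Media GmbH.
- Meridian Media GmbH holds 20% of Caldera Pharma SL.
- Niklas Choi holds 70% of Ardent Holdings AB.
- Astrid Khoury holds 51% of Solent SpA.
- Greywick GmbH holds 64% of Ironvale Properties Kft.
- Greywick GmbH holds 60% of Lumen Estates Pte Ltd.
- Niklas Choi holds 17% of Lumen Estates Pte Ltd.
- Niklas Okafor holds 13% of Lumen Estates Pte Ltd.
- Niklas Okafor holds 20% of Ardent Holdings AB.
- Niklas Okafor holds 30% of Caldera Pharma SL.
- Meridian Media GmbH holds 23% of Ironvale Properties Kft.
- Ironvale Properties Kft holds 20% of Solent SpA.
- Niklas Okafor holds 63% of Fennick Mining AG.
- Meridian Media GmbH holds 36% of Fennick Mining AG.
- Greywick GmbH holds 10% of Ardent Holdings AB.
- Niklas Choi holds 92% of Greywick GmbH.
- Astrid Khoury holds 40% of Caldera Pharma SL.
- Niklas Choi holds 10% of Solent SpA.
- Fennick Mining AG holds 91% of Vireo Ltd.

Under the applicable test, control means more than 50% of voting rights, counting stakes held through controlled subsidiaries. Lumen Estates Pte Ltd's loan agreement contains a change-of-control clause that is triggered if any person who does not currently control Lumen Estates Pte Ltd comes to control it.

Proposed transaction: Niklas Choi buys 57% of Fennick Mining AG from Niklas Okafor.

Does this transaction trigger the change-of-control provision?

No

The purchase adds only to Niklas Choi's holdings (Niklas Okafor's stake shrinks), so Niklas Choi is the only person who could newly come to control Lumen.
Niklas Choi holds 92% of Greywick, so Niklas Choi controls Greywick.
Greywick and Niklas Choi together hold 60% + 17% = 77% of Lumen, so Niklas Choi controls Lumen.
So Niklas Choi already controls Lumen before the transaction.
After the purchase, Niklas Choi holds 57% of Fennick directly, and Niklas Okafor's stake falls to 6%.
Niklas Choi controlled Lumen already, so this is not a new person acquiring control; every other person's position is unchanged or reduced.
No new person acquires control, so the clause is not triggered.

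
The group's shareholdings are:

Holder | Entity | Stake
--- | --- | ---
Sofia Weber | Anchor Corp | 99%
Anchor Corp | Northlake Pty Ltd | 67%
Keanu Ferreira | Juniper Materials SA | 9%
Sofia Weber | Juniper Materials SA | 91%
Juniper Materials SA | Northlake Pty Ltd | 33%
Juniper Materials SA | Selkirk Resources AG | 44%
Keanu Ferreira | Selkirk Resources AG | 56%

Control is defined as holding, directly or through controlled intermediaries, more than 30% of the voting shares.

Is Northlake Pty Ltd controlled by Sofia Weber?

Sofia holds 91% of Juniper, so Sofia controls Juniper.
Sofia holds 99% of Anchor, so Sofia controls Anchor.
Juniper and Anchor together hold 33% + 67% = 100% of Northlake, so Sofia controls Northlake.

Yes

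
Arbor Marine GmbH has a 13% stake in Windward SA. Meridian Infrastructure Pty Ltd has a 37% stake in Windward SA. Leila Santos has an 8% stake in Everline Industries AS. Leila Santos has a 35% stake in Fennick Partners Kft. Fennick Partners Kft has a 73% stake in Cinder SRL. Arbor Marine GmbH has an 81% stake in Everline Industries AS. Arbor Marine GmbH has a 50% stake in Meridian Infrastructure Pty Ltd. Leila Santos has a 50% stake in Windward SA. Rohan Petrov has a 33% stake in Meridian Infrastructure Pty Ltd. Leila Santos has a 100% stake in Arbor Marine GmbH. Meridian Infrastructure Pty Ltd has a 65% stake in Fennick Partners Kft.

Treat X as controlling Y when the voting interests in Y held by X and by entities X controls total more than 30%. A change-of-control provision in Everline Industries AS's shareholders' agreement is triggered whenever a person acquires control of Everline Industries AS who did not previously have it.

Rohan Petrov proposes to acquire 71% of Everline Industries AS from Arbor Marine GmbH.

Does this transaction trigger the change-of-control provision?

Yes

The purchase adds only to Rohan's holdings (Arbor's stake shrinks), so Rohan is the only person who could newly come to control Everline.
Rohan holds 33% of Meridian, so Rohan controls Meridian.
Meridian holds 65% of Fennick, so Rohan controls Fennick.
Meridian holds 37% of Windward, so Rohan controls Windward.
Fennick holds 73% of Cinder, so Rohan controls Cinder.
Neither Rohan nor any entity Rohan controls holds any voting interest in Everline.
So before the transaction, Rohan does not control Everline.
After the purchase, Rohan holds 71% of Everline directly, and Arbor's stake falls to 10%.
Rohan holds 71% of Everline, so Rohan controls Everline.
Rohan did not control Everline before and does after, so the clause is triggered.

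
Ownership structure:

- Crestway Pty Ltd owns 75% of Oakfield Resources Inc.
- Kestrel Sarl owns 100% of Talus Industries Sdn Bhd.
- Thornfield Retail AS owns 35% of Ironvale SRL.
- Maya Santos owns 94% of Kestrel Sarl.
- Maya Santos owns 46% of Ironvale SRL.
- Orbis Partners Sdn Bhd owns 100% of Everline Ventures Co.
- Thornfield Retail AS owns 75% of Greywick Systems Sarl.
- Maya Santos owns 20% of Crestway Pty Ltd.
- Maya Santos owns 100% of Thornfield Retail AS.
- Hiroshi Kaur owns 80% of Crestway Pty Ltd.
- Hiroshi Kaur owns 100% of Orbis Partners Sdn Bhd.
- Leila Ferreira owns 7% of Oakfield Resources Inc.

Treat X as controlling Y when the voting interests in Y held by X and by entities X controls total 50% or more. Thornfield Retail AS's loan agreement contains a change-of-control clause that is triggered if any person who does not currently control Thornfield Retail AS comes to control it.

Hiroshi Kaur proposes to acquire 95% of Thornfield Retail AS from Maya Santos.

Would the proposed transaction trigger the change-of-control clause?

Yes

The purchase adds only to Hiroshi's holdings (Maya's stake shrinks), so Hiroshi is the only person who could newly come to control Thornfield.
Hiroshi holds 80% of Crestway, so Hiroshi controls Crestway.
Hiroshi holds 100% of Orbis, so Hiroshi controls Orbis.
Crestway holds 75% of Oakfield, so Hiroshi controls Oakfield.
Orbis holds 100% of Everline, so Hiroshi controls Everline.
Neither Hiroshi nor any entity Hiroshi controls holds any voting interest in Thornfield.
So before the transaction, Hiroshi does not control Thornfield.
After the purchase, Hiroshi holds 95% of Thornfield directly, and Maya's stake falls to 5%.
Hiroshi holds 95% of Thornfield, so Hiroshi controls Thornfield.
Hiroshi did not control Thornfield before and does after, so the clause is triggered.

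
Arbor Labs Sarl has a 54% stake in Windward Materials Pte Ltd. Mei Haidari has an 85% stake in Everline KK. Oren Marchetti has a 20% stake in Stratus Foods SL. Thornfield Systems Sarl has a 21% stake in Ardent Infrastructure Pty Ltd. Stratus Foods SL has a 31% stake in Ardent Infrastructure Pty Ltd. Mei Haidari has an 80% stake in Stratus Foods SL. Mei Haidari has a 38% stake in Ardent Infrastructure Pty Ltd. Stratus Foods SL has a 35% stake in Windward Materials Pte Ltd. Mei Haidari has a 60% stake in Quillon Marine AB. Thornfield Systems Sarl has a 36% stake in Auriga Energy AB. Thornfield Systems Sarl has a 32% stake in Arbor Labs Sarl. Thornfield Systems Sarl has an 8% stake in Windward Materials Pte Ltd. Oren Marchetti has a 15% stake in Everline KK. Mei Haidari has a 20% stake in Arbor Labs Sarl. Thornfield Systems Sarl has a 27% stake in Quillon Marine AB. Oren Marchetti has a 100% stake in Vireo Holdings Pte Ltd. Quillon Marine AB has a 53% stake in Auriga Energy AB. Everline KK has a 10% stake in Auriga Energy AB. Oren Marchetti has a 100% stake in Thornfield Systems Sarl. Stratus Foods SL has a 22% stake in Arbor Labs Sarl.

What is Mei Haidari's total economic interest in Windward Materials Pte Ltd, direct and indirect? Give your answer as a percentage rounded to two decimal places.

Mei reaches Windward along 3 paths.
Via Stratus: 80% × 35% = 28%.
Via Arbor: 20% × 54% = 10.8%.
Via Stratus → Arbor: 80% × 22% × 54% = 9.504%.
Total: 28% + 10.8% + 9.504% = 48.304%.
Rounded: 48.30%.

48.30%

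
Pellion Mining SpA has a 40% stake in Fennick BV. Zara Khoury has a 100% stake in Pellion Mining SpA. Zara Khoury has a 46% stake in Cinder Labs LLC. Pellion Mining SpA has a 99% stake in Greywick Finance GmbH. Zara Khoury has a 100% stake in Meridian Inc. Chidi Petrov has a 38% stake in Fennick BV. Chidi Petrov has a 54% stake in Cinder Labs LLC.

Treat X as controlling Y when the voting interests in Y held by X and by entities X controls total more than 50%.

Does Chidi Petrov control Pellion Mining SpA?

Chidi holds 54% of Cinder, so Chidi controls Cinder.
Neither Chidi nor any entity Chidi controls holds any voting interest in Pellion.
So Chidi does not control Pellion.

No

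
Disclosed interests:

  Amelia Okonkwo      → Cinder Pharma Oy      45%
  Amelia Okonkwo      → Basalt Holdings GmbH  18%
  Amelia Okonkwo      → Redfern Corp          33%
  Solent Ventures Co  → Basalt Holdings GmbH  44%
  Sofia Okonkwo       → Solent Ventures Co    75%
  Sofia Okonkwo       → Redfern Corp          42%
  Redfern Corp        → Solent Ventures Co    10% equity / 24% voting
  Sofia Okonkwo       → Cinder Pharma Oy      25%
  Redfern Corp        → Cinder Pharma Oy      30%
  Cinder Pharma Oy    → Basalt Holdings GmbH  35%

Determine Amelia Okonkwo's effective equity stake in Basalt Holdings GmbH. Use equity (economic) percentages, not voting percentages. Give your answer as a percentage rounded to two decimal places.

38.67%

Amelia reaches Basalt along 4 paths.
Via Redfern → Solent: 33% × 10% × 44% = 1.452%.
Via Cinder: 45% × 35% = 15.75%.
Via Redfern → Cinder: 33% × 30% × 35% = 3.465%.
Direct stake: 18% = 18%.
Total: 1.452% + 15.75% + 3.465% + 18% = 38.667%.
Rounded: 38.67%.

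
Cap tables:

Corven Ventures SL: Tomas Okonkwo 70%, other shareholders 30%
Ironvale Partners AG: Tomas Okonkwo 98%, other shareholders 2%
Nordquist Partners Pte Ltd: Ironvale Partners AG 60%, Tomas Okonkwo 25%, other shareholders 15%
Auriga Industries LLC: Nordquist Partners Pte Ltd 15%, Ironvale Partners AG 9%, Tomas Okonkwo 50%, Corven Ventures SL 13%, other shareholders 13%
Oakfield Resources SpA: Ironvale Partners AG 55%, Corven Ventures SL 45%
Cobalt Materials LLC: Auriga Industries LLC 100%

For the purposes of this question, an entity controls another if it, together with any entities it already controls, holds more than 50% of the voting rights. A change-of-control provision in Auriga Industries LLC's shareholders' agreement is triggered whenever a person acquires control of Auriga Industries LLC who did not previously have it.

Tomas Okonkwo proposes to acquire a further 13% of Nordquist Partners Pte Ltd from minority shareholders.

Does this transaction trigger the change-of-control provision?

The purchase changes only Tomas's holdings, so Tomas is the only person who could newly come to control Auriga.
Tomas holds 98% of Ironvale, so Tomas controls Ironvale.
Ironvale and Tomas together hold 60% + 25% = 85% of Nordquist, so Tomas controls Nordquist.
Tomas holds 70% of Corven, so Tomas controls Corven.
Nordquist and Ironvale and Tomas and Corven together hold 15% + 9% + 50% + 13% = 87% of Auriga, so Tomas controls Auriga.
So Tomas already controls Auriga before the transaction.
After the purchase, Tomas's direct stake in Nordquist rises to 25% + 13% = 38%.
Tomas controlled Auriga already, so this is not a new person acquiring control; every other person's position is unchanged or reduced.
No new person acquires control, so the clause is not triggered.

No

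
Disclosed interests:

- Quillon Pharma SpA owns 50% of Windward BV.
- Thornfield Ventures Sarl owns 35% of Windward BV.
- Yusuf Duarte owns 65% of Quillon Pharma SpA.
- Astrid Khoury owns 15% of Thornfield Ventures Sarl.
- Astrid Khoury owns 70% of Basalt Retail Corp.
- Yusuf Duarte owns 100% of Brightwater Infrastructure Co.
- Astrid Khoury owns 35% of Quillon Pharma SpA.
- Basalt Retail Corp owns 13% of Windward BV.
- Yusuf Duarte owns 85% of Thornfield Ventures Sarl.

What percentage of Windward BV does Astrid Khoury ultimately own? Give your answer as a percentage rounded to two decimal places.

31.85%

Astrid reaches Windward along 3 paths.
Via Quillon: 35% × 50% = 17.5%.
Via Basalt: 70% × 13% = 9.1%.
Via Thornfield: 15% × 35% = 5.25%.
Total: 17.5% + 9.1% + 5.25% = 31.85%.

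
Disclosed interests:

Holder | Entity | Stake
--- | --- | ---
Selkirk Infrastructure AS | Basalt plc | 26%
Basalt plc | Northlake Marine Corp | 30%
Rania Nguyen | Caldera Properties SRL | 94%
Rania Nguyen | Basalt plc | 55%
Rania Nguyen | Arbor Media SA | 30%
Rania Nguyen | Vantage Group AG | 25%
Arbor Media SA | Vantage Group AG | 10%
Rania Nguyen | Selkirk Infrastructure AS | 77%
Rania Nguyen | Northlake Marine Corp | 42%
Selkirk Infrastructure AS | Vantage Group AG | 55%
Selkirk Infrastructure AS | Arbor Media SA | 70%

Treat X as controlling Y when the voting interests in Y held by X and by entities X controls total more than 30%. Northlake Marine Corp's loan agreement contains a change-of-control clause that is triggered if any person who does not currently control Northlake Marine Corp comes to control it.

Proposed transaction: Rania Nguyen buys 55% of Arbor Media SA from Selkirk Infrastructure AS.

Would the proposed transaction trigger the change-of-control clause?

No

The purchase adds only to Rania's holdings (Selkirk's stake shrinks), so Rania is the only person who could newly come to control Northlake.
Rania holds 77% of Selkirk, so Rania controls Selkirk.
Selkirk and Rania together hold 26% + 55% = 81% of Basalt, so Rania controls Basalt.
Basalt and Rania together hold 30% + 42% = 72% of Northlake, so Rania controls Northlake.
So Rania already controls Northlake before the transaction.
After the purchase, Rania's direct stake in Arbor rises to 30% + 55% = 85%, and Selkirk's stake falls to 15%.
Rania controlled Northlake already, so this is not a new person acquiring control; every other person's position is unchanged or reduced.
No new person acquires control, so the clause is not triggered.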